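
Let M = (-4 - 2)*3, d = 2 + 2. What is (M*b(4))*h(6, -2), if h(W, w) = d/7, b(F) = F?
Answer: -288/7 ≈ -41.143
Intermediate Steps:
d = 4
h(W, w) = 4/7
M = -18 (M = -6*3 = -18)
(M*b(4))*h(6, -2) = -18*4*(4/7) = -72*4/7 = -288/7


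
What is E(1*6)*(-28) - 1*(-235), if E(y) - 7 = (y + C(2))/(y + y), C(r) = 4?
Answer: 47/3 ≈ 15.667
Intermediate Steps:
E(y) = 7 + (4 + y)/(2*y) (E(y) = 7 + (y + 4)/(y + y) = 7 + (4 + y)/((2*y)) = 7 + (4 + y)*(1/(2*y)) = 7 + (4 + y)/(2*y))
E(1*6)*(-28) - 1*(-235) = (15/2 + 2/((1*6)))*(-28) - 1*(-235) = (15/2 + 2/6)*(-28) + 235 = (15/2 + 2*(1/6))*(-28) + 235 = (15/2 + 1/3)*(-28) + 235 = (47/6)*(-28) + 235 = -658/3 + 235 = 47/3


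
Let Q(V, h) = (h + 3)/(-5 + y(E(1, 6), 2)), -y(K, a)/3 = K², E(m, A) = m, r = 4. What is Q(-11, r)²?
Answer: 49/64 ≈ 0.76563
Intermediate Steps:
y(K, a) = -3*K²
Q(V, h) = -3/8 - h/8 (Q(V, h) = (h + 3)/(-5 - 3*1²) = (3 + h)/(-5 - 3*1) = (3 + h)/(-5 - 3) = (3 + h)/(-8) = (3 + h)*(-⅛) = -3/8 - h/8)
Q(-11, r)² = (-3/8 - ⅛*4)² = (-3/8 - ½)² = (-7/8)² = 49/64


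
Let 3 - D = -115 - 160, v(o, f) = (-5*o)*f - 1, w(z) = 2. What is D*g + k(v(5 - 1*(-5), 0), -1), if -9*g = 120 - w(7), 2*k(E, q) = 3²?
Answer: -65527/18 ≈ -3640.4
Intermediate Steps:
v(o, f) = -1 - 5*f*o (v(o, f) = -5*f*o - 1 = -1 - 5*f*o)
k(E, q) = 9/2 (k(E, q) = (½)*3² = (½)*9 = 9/2)
g = -118/9 (g = -(120 - 1*2)/9 = -(120 - 2)/9 = -⅑*118 = -118/9 ≈ -13.111)
D = 278 (D = 3 - (-115 - 160) = 3 - 1*(-275) = 3 + 275 = 278)
D*g + k(v(5 - 1*(-5), 0), -1) = 278*(-118/9) + 9/2 = -32804/9 + 9/2 = -65527/18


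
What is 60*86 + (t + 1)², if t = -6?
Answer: 5185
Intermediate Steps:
60*86 + (t + 1)² = 60*86 + (-6 + 1)² = 5160 + (-5)² = 5160 + 25 = 5185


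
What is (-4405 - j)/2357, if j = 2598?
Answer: -7003/2357 ≈ -2.9711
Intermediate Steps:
(-4405 - j)/2357 = (-4405 - 1*2598)/2357 = (-4405 - 2598)*(1/2357) = -7003*1/2357 = -7003/2357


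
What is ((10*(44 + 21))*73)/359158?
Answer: 23725/179579 ≈ 0.13211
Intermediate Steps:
((10*(44 + 21))*73)/359158 = ((10*65)*73)*(1/359158) = (650*73)*(1/359158) = 47450*(1/359158) = 23725/179579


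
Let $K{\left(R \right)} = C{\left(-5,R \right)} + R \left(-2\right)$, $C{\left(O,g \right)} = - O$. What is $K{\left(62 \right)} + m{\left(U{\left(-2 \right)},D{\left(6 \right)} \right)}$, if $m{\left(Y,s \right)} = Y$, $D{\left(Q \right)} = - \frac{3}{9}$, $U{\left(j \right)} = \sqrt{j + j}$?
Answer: $-119 + 2 i \approx -119.0 + 2.0 i$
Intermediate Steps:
$U{\left(j \right)} = \sqrt{2} \sqrt{j}$ ($U{\left(j \right)} = \sqrt{2 j} = \sqrt{2} \sqrt{j}$)
$D{\left(Q \right)} = - \frac{1}{3}$ ($D{\left(Q \right)} = \left(-3\right) \frac{1}{9} = - \frac{1}{3}$)
$K{\left(R \right)} = 5 - 2 R$ ($K{\left(R \right)} = \left(-1\right) \left(-5\right) + R \left(-2\right) = 5 - 2 R$)
$K{\left(62 \right)} + m{\left(U{\left(-2 \right)},D{\left(6 \right)} \right)} = \left(5 - 124\right) + \sqrt{2} \sqrt{-2} = \left(5 - 124\right) + \sqrt{2} i \sqrt{2} = -119 + 2 i$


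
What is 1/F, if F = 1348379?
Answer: 1/1348379 ≈ 7.4163e-7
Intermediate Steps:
1/F = 1/1348379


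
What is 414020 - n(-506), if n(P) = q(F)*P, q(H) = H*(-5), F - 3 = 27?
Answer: 338120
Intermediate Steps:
F = 30 (F = 3 + 27 = 30)
q(H) = -5*H
n(P) = -150*P (n(P) = (-5*30)*P = -150*P)
414020 - n(-506) = 414020 - (-150)*(-506) = 414020 - 1*75900 = 414020 - 75900 = 338120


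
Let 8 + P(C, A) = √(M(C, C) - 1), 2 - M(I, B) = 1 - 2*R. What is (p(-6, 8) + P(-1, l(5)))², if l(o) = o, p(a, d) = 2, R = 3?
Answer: (6 - √6)² ≈ 12.606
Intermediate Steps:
M(I, B) = 7 (M(I, B) = 2 - (1 - 2*3) = 2 - (1 - 6) = 2 - 1*(-5) = 2 + 5 = 7)
P(C, A) = -8 + √6 (P(C, A) = -8 + √(7 - 1) = -8 + √6)
(p(-6, 8) + P(-1, l(5)))² = (2 + (-8 + √6))² = (-6 + √6)²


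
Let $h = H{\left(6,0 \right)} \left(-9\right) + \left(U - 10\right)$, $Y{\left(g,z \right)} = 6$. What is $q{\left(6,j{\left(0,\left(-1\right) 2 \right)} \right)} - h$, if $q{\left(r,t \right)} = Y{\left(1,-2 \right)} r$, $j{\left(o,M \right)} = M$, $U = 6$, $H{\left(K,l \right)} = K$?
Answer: $94$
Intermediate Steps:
$h = -58$ ($h = 6 \left(-9\right) + \left(6 - 10\right) = -54 + \left(6 - 10\right) = -54 - 4 = -58$)
$q{\left(r,t \right)} = 6 r$
$q{\left(6,j{\left(0,\left(-1\right) 2 \right)} \right)} - h = 6 \cdot 6 - -58 = 36 + 58 = 94$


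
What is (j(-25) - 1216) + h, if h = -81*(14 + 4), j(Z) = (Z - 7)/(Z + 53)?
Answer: -18726/7 ≈ -2675.1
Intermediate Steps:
j(Z) = (-7 + Z)/(53 + Z)
h = -1458 (h = -81*18 = -1458)
(j(-25) - 1216) + h = ((-7 - 25)/(53 - 25) - 1216) - 1458 = (-32/28 - 1216) - 1458 = ((1/28)*(-32) - 1216) - 1458 = (-8/7 - 1216) - 1458 = -8520/7 - 1458 = -18726/7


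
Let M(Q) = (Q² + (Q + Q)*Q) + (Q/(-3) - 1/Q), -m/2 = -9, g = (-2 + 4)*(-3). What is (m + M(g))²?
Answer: 591361/36 ≈ 16427.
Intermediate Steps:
g = -6 (g = 2*(-3) = -6)
m = 18 (m = -2*(-9) = 18)
M(Q) = -1/Q + 3*Q² - Q/3 (M(Q) = (Q² + (2*Q)*Q) + (Q*(-⅓) - 1/Q) = (Q² + 2*Q²) + (-Q/3 - 1/Q) = 3*Q² + (-1/Q - Q/3) = -1/Q + 3*Q² - Q/3)
(m + M(g))² = (18 + (-1/(-6) + 3*(-6)² - ⅓*(-6)))² = (18 + (-1*(-⅙) + 3*36 + 2))² = (18 + (⅙ + 108 + 2))² = (18 + 661/6)² = (769/6)² = 591361/36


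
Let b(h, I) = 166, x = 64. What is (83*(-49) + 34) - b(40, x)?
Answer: -4199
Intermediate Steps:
(83*(-49) + 34) - b(40, x) = (83*(-49) + 34) - 1*166 = (-4067 + 34) - 166 = -4033 - 166 = -4199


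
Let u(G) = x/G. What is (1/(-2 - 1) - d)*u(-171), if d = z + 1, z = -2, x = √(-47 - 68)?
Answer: -2*I*√115/513 ≈ -0.041808*I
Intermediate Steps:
x = I*√115 (x = √(-115) = I*√115 ≈ 10.724*I)
d = -1 (d = -2 + 1 = -1)
u(G) = I*√115/G (u(G) = (I*√115)/G = I*√115/G)
(1/(-2 - 1) - d)*u(-171) = (1/(-2 - 1) - 1*(-1))*(I*√115/(-171)) = (1/(-3) + 1)*(I*√115*(-1/171)) = (-⅓ + 1)*(-I*√115/171) = 2*(-I*√115/171)/3 = -2*I*√115/513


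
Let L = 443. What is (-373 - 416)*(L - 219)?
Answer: -176736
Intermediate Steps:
(-373 - 416)*(L - 219) = (-373 - 416)*(443 - 219) = -789*224 = -176736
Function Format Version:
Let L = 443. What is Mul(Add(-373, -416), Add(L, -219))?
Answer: -176736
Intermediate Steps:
Mul(Add(-373, -416), Add(L, -219)) = Mul(Add(-373, -416), Add(443, -219)) = Mul(-789, 224) = -176736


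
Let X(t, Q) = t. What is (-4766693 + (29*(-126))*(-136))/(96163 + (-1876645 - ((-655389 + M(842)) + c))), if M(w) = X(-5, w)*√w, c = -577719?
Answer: 1168574794563/149809137413 + 21348745*√842/299618274826 ≈ 7.8025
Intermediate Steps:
M(w) = -5*√w
(-4766693 + (29*(-126))*(-136))/(96163 + (-1876645 - ((-655389 + M(842)) + c))) = (-4766693 + (29*(-126))*(-136))/(96163 + (-1876645 - ((-655389 - 5*√842) - 577719))) = (-4766693 - 3654*(-136))/(96163 + (-1876645 - (-1233108 - 5*√842))) = (-4766693 + 496944)/(96163 + (-1876645 + (1233108 + 5*√842))) = -4269749/(96163 + (-643537 + 5*√842)) = -4269749/(-547374 + 5*√842)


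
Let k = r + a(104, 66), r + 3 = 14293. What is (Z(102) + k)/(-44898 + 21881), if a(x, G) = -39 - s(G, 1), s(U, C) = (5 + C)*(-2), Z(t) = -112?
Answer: -14151/23017 ≈ -0.61481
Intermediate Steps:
s(U, C) = -10 - 2*C
r = 14290 (r = -3 + 14293 = 14290)
a(x, G) = -27 (a(x, G) = -39 - (-10 - 2*1) = -39 - (-10 - 2) = -39 - 1*(-12) = -39 + 12 = -27)
k = 14263 (k = 14290 - 27 = 14263)
(Z(102) + k)/(-44898 + 21881) = (-112 + 14263)/(-44898 + 21881) = 14151/(-23017) = 14151*(-1/23017) = -14151/23017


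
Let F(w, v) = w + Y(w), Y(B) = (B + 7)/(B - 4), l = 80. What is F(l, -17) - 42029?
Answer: -3188037/76 ≈ -41948.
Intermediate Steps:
Y(B) = (7 + B)/(-4 + B)
F(w, v) = w + (7 + w)/(-4 + w)
F(l, -17) - 42029 = (7 + 80 + 80*(-4 + 80))/(-4 + 80) - 42029 = (7 + 80 + 80*76)/76 - 42029 = (7 + 80 + 6080)/76 - 42029 = (1/76)*6167 - 42029 = 6167/76 - 42029 = -3188037/76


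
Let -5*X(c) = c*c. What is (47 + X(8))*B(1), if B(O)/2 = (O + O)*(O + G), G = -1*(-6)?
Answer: 4788/5 ≈ 957.60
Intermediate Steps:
G = 6
X(c) = -c²/5 (X(c) = -c*c/5 = -c²/5)
B(O) = 4*O*(6 + O) (B(O) = 2*((O + O)*(O + 6)) = 2*((2*O)*(6 + O)) = 2*(2*O*(6 + O)) = 4*O*(6 + O))
(47 + X(8))*B(1) = (47 - ⅕*8²)*(4*1*(6 + 1)) = (47 - ⅕*64)*(4*1*7) = (47 - 64/5)*28 = (171/5)*28 = 4788/5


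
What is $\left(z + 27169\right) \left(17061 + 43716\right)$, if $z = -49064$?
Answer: $-1330712415$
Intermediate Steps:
$\left(z + 27169\right) \left(17061 + 43716\right) = \left(-49064 + 27169\right) \left(17061 + 43716\right) = \left(-21895\right) 60777 = -1330712415$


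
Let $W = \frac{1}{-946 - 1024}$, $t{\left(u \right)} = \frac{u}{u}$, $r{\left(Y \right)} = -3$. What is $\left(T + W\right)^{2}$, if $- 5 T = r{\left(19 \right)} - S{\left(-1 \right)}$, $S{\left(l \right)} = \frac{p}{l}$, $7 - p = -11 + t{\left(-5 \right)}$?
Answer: $\frac{30437289}{3880900} \approx 7.8428$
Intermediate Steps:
$t{\left(u \right)} = 1$
$p = 17$ ($p = 7 - \left(-11 + 1\right) = 7 - -10 = 7 + 10 = 17$)
$S{\left(l \right)} = \frac{17}{l}$
$W = - \frac{1}{1970}$ ($W = \frac{1}{-1970} = - \frac{1}{1970} \approx -0.00050761$)
$T = - \frac{14}{5}$ ($T = - \frac{-3 - \frac{17}{-1}}{5} = - \frac{-3 - 17 \left(-1\right)}{5} = - \frac{-3 - -17}{5} = - \frac{-3 + 17}{5} = \left(- \frac{1}{5}\right) 14 = - \frac{14}{5} \approx -2.8$)
$\left(T + W\right)^{2} = \left(- \frac{14}{5} - \frac{1}{1970}\right)^{2} = \left(- \frac{5517}{1970}\right)^{2} = \frac{30437289}{3880900}$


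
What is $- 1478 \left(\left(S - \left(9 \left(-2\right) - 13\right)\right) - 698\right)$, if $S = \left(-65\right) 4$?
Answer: $1370106$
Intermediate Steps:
$S = -260$
$- 1478 \left(\left(S - \left(9 \left(-2\right) - 13\right)\right) - 698\right) = - 1478 \left(\left(-260 - \left(9 \left(-2\right) - 13\right)\right) - 698\right) = - 1478 \left(\left(-260 - \left(-18 - 13\right)\right) - 698\right) = - 1478 \left(\left(-260 - -31\right) - 698\right) = - 1478 \left(\left(-260 + 31\right) - 698\right) = - 1478 \left(-229 - 698\right) = \left(-1478\right) \left(-927\right) = 1370106$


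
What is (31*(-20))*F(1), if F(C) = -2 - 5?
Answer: 4340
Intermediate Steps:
F(C) = -7
(31*(-20))*F(1) = (31*(-20))*(-7) = -620*(-7) = 4340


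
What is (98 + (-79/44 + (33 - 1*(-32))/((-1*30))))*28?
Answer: 86891/33 ≈ 2633.1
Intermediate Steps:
(98 + (-79/44 + (33 - 1*(-32))/((-1*30))))*28 = (98 + (-79*1/44 + (33 + 32)/(-30)))*28 = (98 + (-79/44 + 65*(-1/30)))*28 = (98 + (-79/44 - 13/6))*28 = (98 - 523/132)*28 = (12413/132)*28 = 86891/33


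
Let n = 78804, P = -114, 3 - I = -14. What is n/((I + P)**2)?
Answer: 78804/9409 ≈ 8.3754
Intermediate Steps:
I = 17 (I = 3 - 1*(-14) = 3 + 14 = 17)
n/((I + P)**2) = 78804/((17 - 114)**2) = 78804/((-97)**2) = 78804/9409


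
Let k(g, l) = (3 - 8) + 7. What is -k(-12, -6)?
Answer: -2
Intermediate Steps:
k(g, l) = 2 (k(g, l) = -5 + 7 = 2)
-k(-12, -6) = -1*2 = -2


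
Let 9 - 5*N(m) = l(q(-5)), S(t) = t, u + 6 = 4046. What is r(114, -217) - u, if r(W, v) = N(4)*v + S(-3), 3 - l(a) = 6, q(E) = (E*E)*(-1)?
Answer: -22819/5 ≈ -4563.8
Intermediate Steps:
u = 4040 (u = -6 + 4046 = 4040)
q(E) = -E² (q(E) = E²*(-1) = -E²)
l(a) = -3 (l(a) = 3 - 1*6 = 3 - 6 = -3)
N(m) = 12/5 (N(m) = 9/5 - ⅕*(-3) = 9/5 + ⅗ = 12/5)
r(W, v) = -3 + 12*v/5 (r(W, v) = 12*v/5 - 3 = -3 + 12*v/5)
r(114, -217) - u = (-3 + (12/5)*(-217)) - 1*4040 = (-3 - 2604/5) - 4040 = -2619/5 - 4040 = -22819/5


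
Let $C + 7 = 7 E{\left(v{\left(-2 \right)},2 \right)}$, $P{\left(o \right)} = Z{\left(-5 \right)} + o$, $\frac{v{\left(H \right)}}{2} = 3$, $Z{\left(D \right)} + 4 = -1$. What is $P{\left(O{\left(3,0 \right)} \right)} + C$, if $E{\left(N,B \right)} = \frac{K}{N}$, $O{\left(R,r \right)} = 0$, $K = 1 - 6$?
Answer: $- \frac{107}{6} \approx -17.833$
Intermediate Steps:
$Z{\left(D \right)} = -5$ ($Z{\left(D \right)} = -4 - 1 = -5$)
$v{\left(H \right)} = 6$ ($v{\left(H \right)} = 2 \cdot 3 = 6$)
$K = -5$ ($K = 1 - 6 = -5$)
$E{\left(N,B \right)} = - \frac{5}{N}$
$P{\left(o \right)} = -5 + o$
$C = - \frac{77}{6}$ ($C = -7 + 7 \left(- \frac{5}{6}\right) = -7 - \frac{35}{6} = - \frac{77}{6} \approx -12.833$)
$P{\left(O{\left(3,0 \right)} \right)} + C = \left(-5 + 0\right) - \frac{77}{6} = -5 - \frac{77}{6} = - \frac{107}{6}$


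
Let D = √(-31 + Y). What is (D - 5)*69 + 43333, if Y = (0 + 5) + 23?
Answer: 42988 + 69*I*√3 ≈ 42988.0 + 119.51*I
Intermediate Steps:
Y = 28 (Y = 5 + 23 = 28)
D = I*√3 (D = √(-31 + 28) = √(-3) = I*√3 ≈ 1.732*I)
(D - 5)*69 + 43333 = (I*√3 - 5)*69 + 43333 = (-5 + I*√3)*69 + 43333 = (-345 + 69*I*√3) + 43333 = 42988 + 69*I*√3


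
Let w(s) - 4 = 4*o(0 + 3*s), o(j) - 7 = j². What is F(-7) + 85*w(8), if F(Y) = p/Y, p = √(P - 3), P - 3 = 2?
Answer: 198560 - √2/7 ≈ 1.9856e+5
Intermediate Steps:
P = 5 (P = 3 + 2 = 5)
o(j) = 7 + j²
p = √2 (p = √(5 - 3) = √2 ≈ 1.4142)
w(s) = 32 + 36*s² (w(s) = 4 + 4*(7 + (0 + 3*s)²) = 4 + 4*(7 + (3*s)²) = 4 + 4*(7 + 9*s²) = 4 + (28 + 36*s²) = 32 + 36*s²)
F(Y) = √2/Y
F(-7) + 85*w(8) = √2/(-7) + 85*(32 + 36*8²) = √2*(-⅐) + 85*(32 + 36*64) = -√2/7 + 85*(32 + 2304) = -√2/7 + 85*2336 = -√2/7 + 198560 = 198560 - √2/7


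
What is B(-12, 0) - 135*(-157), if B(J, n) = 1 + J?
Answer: 21184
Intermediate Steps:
B(-12, 0) - 135*(-157) = (1 - 12) - 135*(-157) = -11 + 21195 = 21184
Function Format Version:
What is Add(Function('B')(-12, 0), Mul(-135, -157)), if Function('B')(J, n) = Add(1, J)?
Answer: 21184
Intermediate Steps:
Add(Function('B')(-12, 0), Mul(-135, -157)) = Add(Add(1, -12), Mul(-135, -157)) = Add(-11, 21195) = 21184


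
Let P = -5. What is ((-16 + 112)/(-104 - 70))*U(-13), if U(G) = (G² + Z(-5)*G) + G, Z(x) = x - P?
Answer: -2496/29 ≈ -86.069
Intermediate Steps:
Z(x) = 5 + x (Z(x) = x - 1*(-5) = x + 5 = 5 + x)
U(G) = G + G² (U(G) = (G² + (5 - 5)*G) + G = (G² + 0*G) + G = (G² + 0) + G = G² + G = G + G²)
((-16 + 112)/(-104 - 70))*U(-13) = ((-16 + 112)/(-104 - 70))*(-13*(1 - 13)) = (96/(-174))*(-13*(-12)) = (96*(-1/174))*156 = -16/29*156 = -2496/29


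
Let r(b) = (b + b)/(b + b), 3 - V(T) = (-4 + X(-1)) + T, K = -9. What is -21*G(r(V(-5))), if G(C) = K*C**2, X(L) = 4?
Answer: 189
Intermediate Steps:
V(T) = 3 - T (V(T) = 3 - ((-4 + 4) + T) = 3 - (0 + T) = 3 - T)
r(b) = 1 (r(b) = (2*b)/((2*b)) = (2*b)*(1/(2*b)) = 1)
G(C) = -9*C**2
-21*G(r(V(-5))) = -(-189)*1**2 = -(-189) = -21*(-9) = 189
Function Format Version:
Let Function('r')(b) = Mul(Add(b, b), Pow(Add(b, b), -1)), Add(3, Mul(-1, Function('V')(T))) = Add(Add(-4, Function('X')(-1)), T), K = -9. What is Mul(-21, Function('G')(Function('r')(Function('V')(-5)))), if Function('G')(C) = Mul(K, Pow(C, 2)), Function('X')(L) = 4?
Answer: 189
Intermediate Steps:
Function('V')(T) = Add(3, Mul(-1, T)) (Function('V')(T) = Add(3, Mul(-1, Add(Add(-4, 4), T))) = Add(3, Mul(-1, Add(0, T))) = Add(3, Mul(-1, T)))
Function('r')(b) = 1 (Function('r')(b) = Mul(Mul(2, b), Pow(Mul(2, b), -1)) = Mul(Mul(2, b), Mul(Rational(1, 2), Pow(b, -1))) = 1)
Function('G')(C) = Mul(-9, Pow(C, 2))
Mul(-21, Function('G')(Function('r')(Function('V')(-5)))) = Mul(-21, Mul(-9, Pow(1, 2))) = Mul(-21, Mul(-9, 1)) = Mul(-21, -9) = 189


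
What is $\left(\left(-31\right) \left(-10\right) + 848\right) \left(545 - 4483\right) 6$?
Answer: $-27361224$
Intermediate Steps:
$\left(\left(-31\right) \left(-10\right) + 848\right) \left(545 - 4483\right) 6 = \left(310 + 848\right) \left(-3938\right) 6 = 1158 \left(-3938\right) 6 = \left(-4560204\right) 6 = -27361224$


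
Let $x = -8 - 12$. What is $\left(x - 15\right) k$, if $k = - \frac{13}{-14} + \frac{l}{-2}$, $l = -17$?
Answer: $-330$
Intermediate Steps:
$k = \frac{66}{7}$ ($k = - \frac{13}{-14} - \frac{17}{-2} = \left(-13\right) \left(- \frac{1}{14}\right) - - \frac{17}{2} = \frac{13}{14} + \frac{17}{2} = \frac{66}{7} \approx 9.4286$)
$x = -20$
$\left(x - 15\right) k = \left(-20 - 15\right) \frac{66}{7} = \left(-35\right) \frac{66}{7} = -330$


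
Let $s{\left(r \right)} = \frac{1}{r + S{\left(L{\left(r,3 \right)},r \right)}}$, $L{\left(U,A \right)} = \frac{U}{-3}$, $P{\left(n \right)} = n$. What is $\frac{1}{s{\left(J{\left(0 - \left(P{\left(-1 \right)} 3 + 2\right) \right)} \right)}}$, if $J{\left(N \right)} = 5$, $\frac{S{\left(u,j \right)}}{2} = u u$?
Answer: $\frac{95}{9} \approx 10.556$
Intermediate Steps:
$L{\left(U,A \right)} = - \frac{U}{3}$ ($L{\left(U,A \right)} = U \left(- \frac{1}{3}\right) = - \frac{U}{3}$)
$S{\left(u,j \right)} = 2 u^{2}$ ($S{\left(u,j \right)} = 2 u u = 2 u^{2}$)
$s{\left(r \right)} = \frac{1}{r + \frac{2 r^{2}}{9}}$ ($s{\left(r \right)} = \frac{1}{r + 2 \left(- \frac{r}{3}\right)^{2}} = \frac{1}{r + 2 \frac{r^{2}}{9}} = \frac{1}{r + \frac{2 r^{2}}{9}}$)
$\frac{1}{s{\left(J{\left(0 - \left(P{\left(-1 \right)} 3 + 2\right) \right)} \right)}} = \frac{1}{9 \cdot \frac{1}{5} \frac{1}{9 + 2 \cdot 5}} = \frac{1}{9 \cdot \frac{1}{5} \frac{1}{9 + 10}} = \frac{1}{9 \cdot \frac{1}{5} \cdot \frac{1}{19}} = \frac{1}{\frac{9}{95}} = \frac{95}{9}$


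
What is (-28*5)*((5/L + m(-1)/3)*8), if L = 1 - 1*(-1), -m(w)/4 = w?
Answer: -12880/3 ≈ -4293.3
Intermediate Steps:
m(w) = -4*w
L = 2 (L = 1 + 1 = 2)
(-28*5)*((5/L + m(-1)/3)*8) = (-28*5)*((5/2 - 4*(-1)/3)*8) = -140*(5*(1/2) + 4*(1/3))*8 = -140*(5/2 + 4/3)*8 = -1610*8/3 = -140*92/3 = -12880/3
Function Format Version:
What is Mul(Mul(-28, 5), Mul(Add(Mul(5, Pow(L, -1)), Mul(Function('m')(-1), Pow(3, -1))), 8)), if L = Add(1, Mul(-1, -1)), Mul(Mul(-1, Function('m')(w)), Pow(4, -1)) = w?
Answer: Rational(-12880, 3) ≈ -4293.3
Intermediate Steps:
Function('m')(w) = Mul(-4, w)
L = 2 (L = Add(1, 1) = 2)
Mul(Mul(-28, 5), Mul(Add(Mul(5, Pow(L, -1)), Mul(Function('m')(-1), Pow(3, -1))), 8)) = Mul(Mul(-28, 5), Mul(Add(Mul(5, Pow(2, -1)), Mul(Mul(-4, -1), Pow(3, -1))), 8)) = Mul(-140, Mul(Add(Mul(5, Rational(1, 2)), Mul(4, Rational(1, 3))), 8)) = Mul(-140, Mul(Add(Rational(5, 2), Rational(4, 3)), 8)) = Mul(-140, Mul(Rational(23, 6), 8)) = Mul(-140, Rational(92, 3)) = Rational(-12880, 3)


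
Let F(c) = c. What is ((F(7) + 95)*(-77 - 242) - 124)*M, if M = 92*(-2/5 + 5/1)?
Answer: -69112792/5 ≈ -1.3823e+7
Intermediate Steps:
M = 2116/5 (M = 92*(-2*1/5 + 5*1) = 92*(-2/5 + 5) = 92*(23/5) = 2116/5 ≈ 423.20)
((F(7) + 95)*(-77 - 242) - 124)*M = ((7 + 95)*(-77 - 242) - 124)*(2116/5) = (102*(-319) - 124)*(2116/5) = (-32538 - 124)*(2116/5) = -32662*2116/5 = -69112792/5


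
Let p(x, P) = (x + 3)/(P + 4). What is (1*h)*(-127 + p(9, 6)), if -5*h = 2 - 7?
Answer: -629/5 ≈ -125.80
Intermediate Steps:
h = 1 (h = -(2 - 7)/5 = -⅕*(-5) = 1)
p(x, P) = (3 + x)/(4 + P)
(1*h)*(-127 + p(9, 6)) = (1*1)*(-127 + (3 + 9)/(4 + 6)) = 1*(-127 + 12/10) = 1*(-127 + (⅒)*12) = 1*(-127 + 6/5) = 1*(-629/5) = -629/5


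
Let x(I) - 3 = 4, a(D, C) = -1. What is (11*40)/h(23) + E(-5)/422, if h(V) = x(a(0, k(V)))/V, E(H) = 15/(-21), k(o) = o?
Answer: 4270635/2954 ≈ 1445.7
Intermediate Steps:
E(H) = -5/7 (E(H) = 15*(-1/21) = -5/7)
x(I) = 7 (x(I) = 3 + 4 = 7)
h(V) = 7/V
(11*40)/h(23) + E(-5)/422 = (11*40)/((7/23)) - 5/7/422 = 440/((7*(1/23))) - 5/7*1/422 = 440/(7/23) - 5/2954 = 440*(23/7) - 5/2954 = 10120/7 - 5/2954 = 4270635/2954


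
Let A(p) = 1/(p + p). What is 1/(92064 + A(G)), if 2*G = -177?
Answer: 177/16295327 ≈ 1.0862e-5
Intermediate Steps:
G = -177/2 (G = (1/2)*(-177) = -177/2 ≈ -88.500)
A(p) = 1/(2*p)
1/(92064 + A(G)) = 1/(92064 + 1/(2*(-177/2))) = 1/(92064 + (1/2)*(-2/177)) = 1/(92064 - 1/177) = 1/(16295327/177) = 177/16295327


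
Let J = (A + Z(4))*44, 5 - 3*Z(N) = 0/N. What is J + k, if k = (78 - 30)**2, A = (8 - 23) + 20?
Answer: 7792/3 ≈ 2597.3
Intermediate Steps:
A = 5 (A = -15 + 20 = 5)
Z(N) = 5/3 (Z(N) = 5/3 - 0/N = 5/3 - 1/3*0 = 5/3 + 0 = 5/3)
J = 880/3 (J = (5 + 5/3)*44 = (20/3)*44 = 880/3 ≈ 293.33)
k = 2304 (k = 48**2 = 2304)
J + k = 880/3 + 2304 = 7792/3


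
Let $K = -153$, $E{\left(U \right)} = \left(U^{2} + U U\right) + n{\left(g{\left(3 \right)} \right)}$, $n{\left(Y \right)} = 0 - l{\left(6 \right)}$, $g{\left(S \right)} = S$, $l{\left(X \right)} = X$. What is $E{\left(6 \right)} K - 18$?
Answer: $-10116$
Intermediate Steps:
$n{\left(Y \right)} = -6$ ($n{\left(Y \right)} = 0 - 6 = -6$)
$E{\left(U \right)} = -6 + 2 U^{2}$ ($E{\left(U \right)} = \left(U^{2} + U U\right) - 6 = \left(U^{2} + U^{2}\right) - 6 = 2 U^{2} - 6 = -6 + 2 U^{2}$)
$E{\left(6 \right)} K - 18 = \left(-6 + 2 \cdot 6^{2}\right) \left(-153\right) - 18 = \left(-6 + 2 \cdot 36\right) \left(-153\right) - 18 = \left(-6 + 72\right) \left(-153\right) - 18 = 66 \left(-153\right) - 18 = -10098 - 18 = -10116$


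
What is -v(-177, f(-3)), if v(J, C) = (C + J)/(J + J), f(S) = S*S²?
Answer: -34/59 ≈ -0.57627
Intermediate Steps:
f(S) = S³
v(J, C) = (C + J)/(2*J) (v(J, C) = (C + J)/((2*J)) = (C + J)*(1/(2*J)) = (C + J)/(2*J))
-v(-177, f(-3)) = -((-3)³ - 177)/(2*(-177)) = -(-1)*(-27 - 177)/(2*177) = -(-1)*(-204)/(2*177) = -1*34/59 = -34/59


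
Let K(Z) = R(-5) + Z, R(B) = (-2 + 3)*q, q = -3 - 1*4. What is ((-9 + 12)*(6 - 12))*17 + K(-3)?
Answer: -316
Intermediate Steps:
q = -7 (q = -3 - 4 = -7)
R(B) = -7 (R(B) = (-2 + 3)*(-7) = 1*(-7) = -7)
K(Z) = -7 + Z
((-9 + 12)*(6 - 12))*17 + K(-3) = ((-9 + 12)*(6 - 12))*17 + (-7 - 3) = (3*(-6))*17 - 10 = -18*17 - 10 = -306 - 10 = -316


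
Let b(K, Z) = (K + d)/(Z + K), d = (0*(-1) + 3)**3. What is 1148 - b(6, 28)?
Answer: 38999/34 ≈ 1147.0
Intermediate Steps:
d = 27 (d = (0 + 3)**3 = 3**3 = 27)
b(K, Z) = (27 + K)/(K + Z) (b(K, Z) = (K + 27)/(Z + K) = (27 + K)/(K + Z))
1148 - b(6, 28) = 1148 - (27 + 6)/(6 + 28) = 1148 - 33/34 = 38999/34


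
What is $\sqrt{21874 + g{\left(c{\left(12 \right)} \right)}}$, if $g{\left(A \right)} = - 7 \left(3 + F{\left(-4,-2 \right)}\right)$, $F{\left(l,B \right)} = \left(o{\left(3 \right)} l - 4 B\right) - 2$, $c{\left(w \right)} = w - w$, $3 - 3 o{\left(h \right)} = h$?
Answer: $\sqrt{21811} \approx 147.69$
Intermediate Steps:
$o{\left(h \right)} = 1 - \frac{h}{3}$
$c{\left(w \right)} = 0$
$F{\left(l,B \right)} = -2 - 4 B$ ($F{\left(l,B \right)} = \left(\left(1 - 1\right) l - 4 B\right) - 2 = \left(0 l - 4 B\right) - 2 = \left(0 - 4 B\right) - 2 = - 4 B - 2 = -2 - 4 B$)
$g{\left(A \right)} = -63$ ($g{\left(A \right)} = - 7 \left(3 - -6\right) = - 7 \left(3 + \left(-2 + 8\right)\right) = - 7 \left(3 + 6\right) = \left(-7\right) 9 = -63$)
$\sqrt{21874 + g{\left(c{\left(12 \right)} \right)}} = \sqrt{21874 - 63} = \sqrt{21811}$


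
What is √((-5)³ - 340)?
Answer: I*√465 ≈ 21.564*I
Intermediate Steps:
√((-5)³ - 340) = √(-125 - 340) = √(-465) = I*√465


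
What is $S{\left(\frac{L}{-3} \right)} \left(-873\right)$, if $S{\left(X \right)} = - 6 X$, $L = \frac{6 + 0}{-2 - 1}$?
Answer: $3492$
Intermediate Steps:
$L = -2$ ($L = \frac{6}{-3} = 6 \left(- \frac{1}{3}\right) = -2$)
$S{\left(\frac{L}{-3} \right)} \left(-873\right) = - 6 \left(- \frac{2}{-3}\right) \left(-873\right) = - 6 \left(\left(-2\right) \left(- \frac{1}{3}\right)\right) \left(-873\right) = \left(-6\right) \frac{2}{3} \left(-873\right) = \left(-4\right) \left(-873\right) = 3492$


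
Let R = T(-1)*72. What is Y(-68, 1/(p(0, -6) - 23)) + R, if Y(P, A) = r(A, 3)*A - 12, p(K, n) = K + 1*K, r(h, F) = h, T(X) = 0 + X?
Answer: -44435/529 ≈ -83.998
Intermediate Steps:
T(X) = X
p(K, n) = 2*K (p(K, n) = K + K = 2*K)
R = -72 (R = -1*72 = -72)
Y(P, A) = -12 + A² (Y(P, A) = A*A - 12 = A² - 12 = -12 + A²)
Y(-68, 1/(p(0, -6) - 23)) + R = (-12 + (1/(2*0 - 23))²) - 72 = (-12 + (1/(0 - 23))²) - 72 = (-12 + (1/(-23))²) - 72 = (-12 + (-1/23)²) - 72 = (-12 + 1/529) - 72 = -6347/529 - 72 = -44435/529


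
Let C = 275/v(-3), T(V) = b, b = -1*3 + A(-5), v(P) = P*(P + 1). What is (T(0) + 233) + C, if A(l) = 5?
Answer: 1685/6 ≈ 280.83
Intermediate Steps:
v(P) = P*(1 + P)
b = 2 (b = -1*3 + 5 = -3 + 5 = 2)
T(V) = 2
C = 275/6 (C = 275/((-3*(1 - 3))) = 275/((-3*(-2))) = 275/6 ≈ 45.833)
(T(0) + 233) + C = (2 + 233) + 275/6 = 235 + 275/6 = 1685/6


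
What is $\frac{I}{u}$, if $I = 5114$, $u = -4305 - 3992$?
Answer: $- \frac{5114}{8297} \approx -0.61637$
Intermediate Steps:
$u = -8297$ ($u = -4305 - 3992 = -8297$)
$\frac{I}{u} = \frac{5114}{-8297} = 5114 \left(- \frac{1}{8297}\right) = - \frac{5114}{8297}$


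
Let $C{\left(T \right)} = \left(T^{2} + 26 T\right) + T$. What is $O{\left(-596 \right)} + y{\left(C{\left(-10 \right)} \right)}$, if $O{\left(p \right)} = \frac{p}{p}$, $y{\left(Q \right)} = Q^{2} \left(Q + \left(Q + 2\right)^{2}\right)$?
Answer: $810760601$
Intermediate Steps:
$C{\left(T \right)} = T^{2} + 27 T$
$y{\left(Q \right)} = Q^{2} \left(Q + \left(2 + Q\right)^{2}\right)$
$O{\left(p \right)} = 1$
$O{\left(-596 \right)} + y{\left(C{\left(-10 \right)} \right)} = 1 + \left(- 10 \left(27 - 10\right)\right)^{2} \left(- 10 \left(27 - 10\right) + \left(2 - 10 \left(27 - 10\right)\right)^{2}\right) = 1 + \left(\left(-10\right) 17\right)^{2} \left(\left(-10\right) 17 + \left(2 - 170\right)^{2}\right) = 1 + \left(-170\right)^{2} \left(-170 + \left(2 - 170\right)^{2}\right) = 1 + 28900 \left(-170 + \left(-168\right)^{2}\right) = 1 + 28900 \left(-170 + 28224\right) = 1 + 28900 \cdot 28054 = 1 + 810760600 = 810760601$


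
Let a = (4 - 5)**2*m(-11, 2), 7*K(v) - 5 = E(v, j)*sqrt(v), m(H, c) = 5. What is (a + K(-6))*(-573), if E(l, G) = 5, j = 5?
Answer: -22920/7 - 2865*I*sqrt(6)/7 ≈ -3274.3 - 1002.5*I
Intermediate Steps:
K(v) = 5/7 + 5*sqrt(v)/7 (K(v) = 5/7 + (5*sqrt(v))/7 = 5/7 + 5*sqrt(v)/7)
a = 5 (a = (4 - 5)**2*5 = (-1)**2*5 = 1*5 = 5)
(a + K(-6))*(-573) = (5 + (5/7 + 5*sqrt(-6)/7))*(-573) = (5 + (5/7 + 5*(I*sqrt(6))/7))*(-573) = (5 + (5/7 + 5*I*sqrt(6)/7))*(-573) = (40/7 + 5*I*sqrt(6)/7)*(-573) = -22920/7 - 2865*I*sqrt(6)/7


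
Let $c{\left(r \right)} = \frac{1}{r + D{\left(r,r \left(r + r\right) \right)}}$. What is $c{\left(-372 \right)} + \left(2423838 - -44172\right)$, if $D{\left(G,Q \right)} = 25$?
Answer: $\frac{856399469}{347} \approx 2.468 \cdot 10^{6}$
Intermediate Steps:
$c{\left(r \right)} = \frac{1}{25 + r}$ ($c{\left(r \right)} = \frac{1}{r + 25} = \frac{1}{25 + r}$)
$c{\left(-372 \right)} + \left(2423838 - -44172\right) = \frac{1}{25 - 372} + \left(2423838 - -44172\right) = \frac{1}{-347} + \left(2423838 + 44172\right) = - \frac{1}{347} + 2468010 = \frac{856399469}{347}$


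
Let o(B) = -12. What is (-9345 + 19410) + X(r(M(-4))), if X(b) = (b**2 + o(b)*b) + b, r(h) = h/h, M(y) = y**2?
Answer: 10055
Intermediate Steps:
r(h) = 1
X(b) = b**2 - 11*b (X(b) = (b**2 - 12*b) + b = b**2 - 11*b)
(-9345 + 19410) + X(r(M(-4))) = (-9345 + 19410) + 1*(-11 + 1) = 10065 + 1*(-10) = 10065 - 10 = 10055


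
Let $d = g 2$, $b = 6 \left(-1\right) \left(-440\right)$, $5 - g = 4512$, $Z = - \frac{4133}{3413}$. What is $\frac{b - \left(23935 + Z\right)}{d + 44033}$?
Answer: $- \frac{8075078}{13279983} \approx -0.60806$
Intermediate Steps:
$Z = - \frac{4133}{3413}$ ($Z = \left(-4133\right) \frac{1}{3413} = - \frac{4133}{3413} \approx -1.211$)
$g = -4507$ ($g = 5 - 4512 = -4507$)
$b = 2640$ ($b = \left(-6\right) \left(-440\right) = 2640$)
$d = -9014$ ($d = \left(-4507\right) 2 = -9014$)
$\frac{b - \left(23935 + Z\right)}{d + 44033} = \frac{2640 - \frac{81686022}{3413}}{-9014 + 44033} = \frac{2640 + \left(-23935 + \frac{4133}{3413}\right)}{35019} = \left(2640 - \frac{81686022}{3413}\right) \frac{1}{35019} = \left(- \frac{72675702}{3413}\right) \frac{1}{35019} = - \frac{8075078}{13279983}$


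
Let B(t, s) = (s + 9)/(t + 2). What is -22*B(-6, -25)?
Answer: -88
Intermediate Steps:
B(t, s) = (9 + s)/(2 + t)
-22*B(-6, -25) = -22*(9 - 25)/(2 - 6) = -22*(-16)/(-4) = -(-11)*(-16)/2 = -22*4 = -88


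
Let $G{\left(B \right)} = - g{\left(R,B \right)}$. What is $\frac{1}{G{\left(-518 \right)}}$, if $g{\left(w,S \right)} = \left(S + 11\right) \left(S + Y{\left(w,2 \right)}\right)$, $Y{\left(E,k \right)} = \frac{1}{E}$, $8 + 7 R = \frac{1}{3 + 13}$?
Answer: $- \frac{127}{33410286} \approx -3.8012 \cdot 10^{-6}$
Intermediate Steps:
$R = - \frac{127}{112}$ ($R = - \frac{8}{7} + \frac{1}{7 \left(3 + 13\right)} = - \frac{8}{7} + \frac{1}{7 \cdot 16} = - \frac{8}{7} + \frac{1}{7} \cdot \frac{1}{16} = - \frac{8}{7} + \frac{1}{112} = - \frac{127}{112} \approx -1.1339$)
$g{\left(w,S \right)} = \left(11 + S\right) \left(S + \frac{1}{w}\right)$ ($g{\left(w,S \right)} = \left(S + 11\right) \left(S + \frac{1}{w}\right) = \left(11 + S\right) \left(S + \frac{1}{w}\right)$)
$G{\left(B \right)} = \frac{1232}{127} + \frac{112 B}{127} - B \left(11 + B\right)$ ($G{\left(B \right)} = - \frac{11 + B + B \left(- \frac{127}{112}\right) \left(11 + B\right)}{- \frac{127}{112}} = - \frac{\left(-112\right) \left(11 + B - \frac{127 B \left(11 + B\right)}{112}\right)}{127} = - (- \frac{1232}{127} - \frac{112 B}{127} + B \left(11 + B\right)) = \frac{1232}{127} + \frac{112 B}{127} - B \left(11 + B\right)$)
$\frac{1}{G{\left(-518 \right)}} = \frac{1}{\frac{1232}{127} - \left(-518\right)^{2} - - \frac{665630}{127}} = \frac{1}{\frac{1232}{127} - 268324 + \frac{665630}{127}} = \frac{1}{- \frac{33410286}{127}} = - \frac{127}{33410286}$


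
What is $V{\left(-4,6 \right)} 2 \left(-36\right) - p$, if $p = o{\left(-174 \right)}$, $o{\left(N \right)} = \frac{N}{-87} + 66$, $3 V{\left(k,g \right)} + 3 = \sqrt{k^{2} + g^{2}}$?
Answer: $4 - 48 \sqrt{13} \approx -169.07$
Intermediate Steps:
$V{\left(k,g \right)} = -1 + \frac{\sqrt{g^{2} + k^{2}}}{3}$ ($V{\left(k,g \right)} = -1 + \frac{\sqrt{k^{2} + g^{2}}}{3} = -1 + \frac{\sqrt{g^{2} + k^{2}}}{3}$)
$o{\left(N \right)} = 66 - \frac{N}{87}$ ($o{\left(N \right)} = N \left(- \frac{1}{87}\right) + 66 = - \frac{N}{87} + 66 = 66 - \frac{N}{87}$)
$p = 68$ ($p = 66 - -2 = 66 + 2 = 68$)
$V{\left(-4,6 \right)} 2 \left(-36\right) - p = \left(-1 + \frac{\sqrt{6^{2} + \left(-4\right)^{2}}}{3}\right) 2 \left(-36\right) - 68 = \left(-1 + \frac{\sqrt{36 + 16}}{3}\right) 2 \left(-36\right) - 68 = \left(-1 + \frac{\sqrt{52}}{3}\right) 2 \left(-36\right) - 68 = \left(-1 + \frac{2 \sqrt{13}}{3}\right) 2 \left(-36\right) - 68 = \left(-2 + \frac{4 \sqrt{13}}{3}\right) \left(-36\right) - 68 = \left(72 - 48 \sqrt{13}\right) - 68 = 4 - 48 \sqrt{13}$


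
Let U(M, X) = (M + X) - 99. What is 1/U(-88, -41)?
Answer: -1/228 ≈ -0.0043860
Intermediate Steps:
U(M, X) = -99 + M + X
1/U(-88, -41) = 1/(-99 - 88 - 41) = 1/(-228) = -1/228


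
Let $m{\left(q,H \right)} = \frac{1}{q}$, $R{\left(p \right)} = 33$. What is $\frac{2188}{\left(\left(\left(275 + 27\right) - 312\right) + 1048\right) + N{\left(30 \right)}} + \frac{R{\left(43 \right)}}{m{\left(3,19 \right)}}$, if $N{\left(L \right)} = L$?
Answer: $\frac{26980}{267} \approx 101.05$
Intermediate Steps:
$\frac{2188}{\left(\left(\left(275 + 27\right) - 312\right) + 1048\right) + N{\left(30 \right)}} + \frac{R{\left(43 \right)}}{m{\left(3,19 \right)}} = \frac{2188}{\left(\left(\left(275 + 27\right) - 312\right) + 1048\right) + 30} + \frac{33}{\frac{1}{3}} = \frac{2188}{\left(\left(302 - 312\right) + 1048\right) + 30} + 33 \frac{1}{\frac{1}{3}} = \frac{2188}{\left(-10 + 1048\right) + 30} + 33 \cdot 3 = \frac{2188}{1038 + 30} + 99 = \frac{2188}{1068} + 99 = 2188 \cdot \frac{1}{1068} + 99 = \frac{547}{267} + 99 = \frac{26980}{267}$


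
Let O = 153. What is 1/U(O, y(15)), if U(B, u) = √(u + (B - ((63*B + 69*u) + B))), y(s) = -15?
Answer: -I*√51/663 ≈ -0.010771*I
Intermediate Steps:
U(B, u) = √(-68*u - 63*B) (U(B, u) = √(u + (B - (64*B + 69*u))) = √(u + (B + (-69*u - 64*B))) = √(u + (-69*u - 63*B)) = √(-68*u - 63*B))
1/U(O, y(15)) = 1/(√(-68*(-15) - 63*153)) = 1/(√(1020 - 9639)) = 1/(√(-8619)) = 1/(13*I*√51) = -I*√51/663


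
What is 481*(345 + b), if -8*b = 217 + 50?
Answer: 1199133/8 ≈ 1.4989e+5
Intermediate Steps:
b = -267/8 (b = -(217 + 50)/8 = -⅛*267 = -267/8 ≈ -33.375)
481*(345 + b) = 481*(345 - 267/8) = 481*(2493/8) = 1199133/8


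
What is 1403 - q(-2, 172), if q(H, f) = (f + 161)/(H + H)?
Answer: 5945/4 ≈ 1486.3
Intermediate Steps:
q(H, f) = (161 + f)/(2*H) (q(H, f) = (161 + f)/((2*H)) = (161 + f)*(1/(2*H)) = (161 + f)/(2*H))
1403 - q(-2, 172) = 1403 - (161 + 172)/(2*(-2)) = 1403 - (-1)*333/(2*2) = 1403 - 1*(-333/4) = 1403 + 333/4 = 5945/4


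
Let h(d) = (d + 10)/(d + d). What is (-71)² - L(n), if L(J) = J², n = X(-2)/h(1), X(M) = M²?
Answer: 609897/121 ≈ 5040.5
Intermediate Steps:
h(d) = (10 + d)/(2*d) (h(d) = (10 + d)/((2*d)) = (10 + d)*(1/(2*d)) = (10 + d)/(2*d))
n = 8/11 (n = (-2)²/(((½)*(10 + 1)/1)) = 4/(((½)*1*11)) = 4/(11/2) = 4*(2/11) = 8/11 ≈ 0.72727)
(-71)² - L(n) = (-71)² - (8/11)² = 5041 - 1*64/121 = 5041 - 64/121 = 609897/121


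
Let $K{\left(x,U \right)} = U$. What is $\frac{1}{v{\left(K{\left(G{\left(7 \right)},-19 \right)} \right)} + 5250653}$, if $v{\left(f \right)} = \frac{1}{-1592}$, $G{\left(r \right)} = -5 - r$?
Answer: $\frac{1592}{8359039575} \approx 1.9045 \cdot 10^{-7}$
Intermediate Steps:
$v{\left(f \right)} = - \frac{1}{1592}$
$\frac{1}{v{\left(K{\left(G{\left(7 \right)},-19 \right)} \right)} + 5250653} = \frac{1}{- \frac{1}{1592} + 5250653} = \frac{1}{\frac{8359039575}{1592}} = \frac{1592}{8359039575}$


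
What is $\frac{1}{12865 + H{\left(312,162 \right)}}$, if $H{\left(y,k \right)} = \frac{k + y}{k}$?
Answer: $\frac{27}{347434} \approx 7.7713 \cdot 10^{-5}$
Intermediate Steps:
$H{\left(y,k \right)} = \frac{k + y}{k}$
$\frac{1}{12865 + H{\left(312,162 \right)}} = \frac{1}{12865 + \frac{162 + 312}{162}} = \frac{1}{12865 + \frac{1}{162} \cdot 474} = \frac{1}{12865 + \frac{79}{27}} = \frac{1}{\frac{347434}{27}} = \frac{27}{347434}$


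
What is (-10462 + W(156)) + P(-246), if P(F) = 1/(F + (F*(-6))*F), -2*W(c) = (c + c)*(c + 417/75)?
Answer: -323968080853/9083550 ≈ -35665.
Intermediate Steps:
W(c) = -c*(139/25 + c) (W(c) = -(c + c)*(c + 417/75)/2 = -2*c*(c + 417*(1/75))/2 = -2*c*(c + 139/25)/2 = -2*c*(139/25 + c)/2 = -c*(139/25 + c))
P(F) = 1/(F - 6*F²) (P(F) = 1/(F + (-6*F)*F) = 1/(F - 6*F²))
(-10462 + W(156)) + P(-246) = (-10462 - 1/25*156*(139 + 25*156)) - 1/(-246*(-1 + 6*(-246))) = (-10462 - 1/25*156*(139 + 3900)) - 1*(-1/246)/(-1 - 1476) = (-10462 - 1/25*156*4039) - 1*(-1/246)/(-1477) = (-10462 - 630084/25) - 1*(-1/246)*(-1/1477) = -891634/25 - 1/363342 = -323968080853/9083550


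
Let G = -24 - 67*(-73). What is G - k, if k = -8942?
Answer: 13809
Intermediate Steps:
G = 4867 (G = -24 + 4891 = 4867)
G - k = 4867 - 1*(-8942) = 4867 + 8942 = 13809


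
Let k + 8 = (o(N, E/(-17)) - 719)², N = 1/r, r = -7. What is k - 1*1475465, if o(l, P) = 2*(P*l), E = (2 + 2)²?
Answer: -13578963312/14161 ≈ -9.5890e+5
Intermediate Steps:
E = 16 (E = 4² = 16)
N = -⅐ (N = 1/(-7) = -⅐ ≈ -0.14286)
o(l, P) = 2*P*l
k = 7315096553/14161 (k = -8 + (2*(16/(-17))*(-⅐) - 719)² = -8 + (2*(16*(-1/17))*(-⅐) - 719)² = -8 + (2*(-16/17)*(-⅐) - 719)² = -8 + (32/119 - 719)² = -8 + (-85529/119)² = -8 + 7315209841/14161 = 7315096553/14161 ≈ 5.1657e+5)
k - 1*1475465 = 7315096553/14161 - 1*1475465 = 7315096553/14161 - 1475465 = -13578963312/14161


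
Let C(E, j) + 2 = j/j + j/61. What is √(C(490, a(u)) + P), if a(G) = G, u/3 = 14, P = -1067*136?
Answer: 3*I*√59995879/61 ≈ 380.94*I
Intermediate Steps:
P = -145112
u = 42 (u = 3*14 = 42)
C(E, j) = -1 + j/61 (C(E, j) = -2 + (j/j + j/61) = -2 + (1 + j*(1/61)) = -2 + (1 + j/61) = -1 + j/61)
√(C(490, a(u)) + P) = √((-1 + (1/61)*42) - 145112) = √((-1 + 42/61) - 145112) = √(-19/61 - 145112) = √(-8851851/61) = 3*I*√59995879/61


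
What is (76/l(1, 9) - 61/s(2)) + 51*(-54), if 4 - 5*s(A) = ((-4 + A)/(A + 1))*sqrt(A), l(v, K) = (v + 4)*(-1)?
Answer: -484489/170 + 915*sqrt(2)/68 ≈ -2830.9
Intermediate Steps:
l(v, K) = -4 - v (l(v, K) = (4 + v)*(-1) = -4 - v)
s(A) = 4/5 - sqrt(A)*(-4 + A)/(5*(1 + A)) (s(A) = 4/5 - (-4 + A)/(A + 1)*sqrt(A)/5 = 4/5 - (-4 + A)/(1 + A)*sqrt(A)/5 = 4/5 - sqrt(A)*(-4 + A)/(5*(1 + A)))
(76/l(1, 9) - 61/s(2)) + 51*(-54) = (76/(-4 - 1*1) - 61*5*(1 + 2)/(4 - 2**(3/2) + 4*2 + 4*sqrt(2))) + 51*(-54) = (76/(-4 - 1) - 61*15/(4 - 2*sqrt(2) + 8 + 4*sqrt(2))) - 2754 = (76/(-5) - 61*15/(4 - 2*sqrt(2) + 8 + 4*sqrt(2))) - 2754 = (76*(-1/5) - 61*15/(12 + 2*sqrt(2))) - 2754 = (-76/5 - 61/(4/5 + 2*sqrt(2)/15)) - 2754 = -13846/5 - 61/(4/5 + 2*sqrt(2)/15)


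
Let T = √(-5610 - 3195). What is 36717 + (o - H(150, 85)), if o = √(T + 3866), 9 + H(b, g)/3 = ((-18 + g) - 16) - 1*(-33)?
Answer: 36492 + √(3866 + I*√8805) ≈ 36554.0 + 0.75452*I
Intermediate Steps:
T = I*√8805 (T = √(-8805) = I*√8805 ≈ 93.835*I)
H(b, g) = -30 + 3*g (H(b, g) = -27 + 3*(((-18 + g) - 16) - 1*(-33)) = -27 + 3*((-34 + g) + 33) = -27 + 3*(-1 + g) = -27 + (-3 + 3*g) = -30 + 3*g)
o = √(3866 + I*√8805) (o = √(I*√8805 + 3866) = √(3866 + I*√8805) ≈ 62.182 + 0.7545*I)
36717 + (o - H(150, 85)) = 36717 + (√(3866 + I*√8805) - (-30 + 3*85)) = 36717 + (√(3866 + I*√8805) - (-30 + 255)) = 36717 + (√(3866 + I*√8805) - 1*225) = 36717 + (√(3866 + I*√8805) - 225) = 36717 + (-225 + √(3866 + I*√8805)) = 36492 + √(3866 + I*√8805)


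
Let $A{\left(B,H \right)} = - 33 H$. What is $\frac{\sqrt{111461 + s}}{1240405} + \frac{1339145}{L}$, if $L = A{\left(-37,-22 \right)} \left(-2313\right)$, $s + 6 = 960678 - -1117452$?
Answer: $- \frac{1339145}{1679238} + \frac{\sqrt{2189585}}{1240405} \approx -0.79628$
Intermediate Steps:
$s = 2078124$ ($s = -6 + \left(960678 - -1117452\right) = -6 + \left(960678 + 1117452\right) = -6 + 2078130 = 2078124$)
$L = -1679238$ ($L = \left(-33\right) \left(-22\right) \left(-2313\right) = 726 \left(-2313\right) = -1679238$)
$\frac{\sqrt{111461 + s}}{1240405} + \frac{1339145}{L} = \frac{\sqrt{111461 + 2078124}}{1240405} + \frac{1339145}{-1679238} = \sqrt{2189585} \cdot \frac{1}{1240405} + 1339145 \left(- \frac{1}{1679238}\right) = \frac{\sqrt{2189585}}{1240405} - \frac{1339145}{1679238} = - \frac{1339145}{1679238} + \frac{\sqrt{2189585}}{1240405}$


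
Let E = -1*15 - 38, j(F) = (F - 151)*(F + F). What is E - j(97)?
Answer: 10423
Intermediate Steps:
j(F) = 2*F*(-151 + F) (j(F) = (-151 + F)*(2*F) = 2*F*(-151 + F))
E = -53 (E = -15 - 38 = -53)
E - j(97) = -53 - 2*97*(-151 + 97) = -53 - 2*97*(-54) = -53 - 1*(-10476) = -53 + 10476 = 10423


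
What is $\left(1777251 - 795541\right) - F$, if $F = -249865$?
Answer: $1231575$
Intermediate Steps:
$\left(1777251 - 795541\right) - F = \left(1777251 - 795541\right) - -249865 = \left(1777251 - 795541\right) + 249865 = 981710 + 249865 = 1231575$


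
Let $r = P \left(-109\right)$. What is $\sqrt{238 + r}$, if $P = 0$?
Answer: $\sqrt{238} \approx 15.427$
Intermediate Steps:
$r = 0$ ($r = 0 \left(-109\right) = 0$)
$\sqrt{238 + r} = \sqrt{238 + 0} = \sqrt{238}$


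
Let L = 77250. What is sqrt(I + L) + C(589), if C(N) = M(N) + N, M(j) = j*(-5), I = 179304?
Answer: -2356 + 3*sqrt(28506) ≈ -1849.5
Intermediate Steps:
M(j) = -5*j
C(N) = -4*N (C(N) = -5*N + N = -4*N)
sqrt(I + L) + C(589) = sqrt(179304 + 77250) - 4*589 = sqrt(256554) - 2356 = 3*sqrt(28506) - 2356 = -2356 + 3*sqrt(28506)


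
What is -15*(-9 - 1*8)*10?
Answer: 2550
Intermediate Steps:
-15*(-9 - 1*8)*10 = -15*(-9 - 8)*10 = -15*(-17)*10 = 255*10 = 2550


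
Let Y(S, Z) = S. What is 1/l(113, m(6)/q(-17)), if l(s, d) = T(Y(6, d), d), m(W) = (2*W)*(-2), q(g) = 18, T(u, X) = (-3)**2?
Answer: 1/9 ≈ 0.11111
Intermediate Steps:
T(u, X) = 9
m(W) = -4*W
l(s, d) = 9
1/l(113, m(6)/q(-17)) = 1/9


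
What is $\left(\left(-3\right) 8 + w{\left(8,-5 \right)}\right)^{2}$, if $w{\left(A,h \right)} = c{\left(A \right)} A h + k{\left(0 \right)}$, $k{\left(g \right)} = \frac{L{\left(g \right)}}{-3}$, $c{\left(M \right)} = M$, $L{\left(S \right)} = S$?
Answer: $118336$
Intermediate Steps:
$k{\left(g \right)} = - \frac{g}{3}$ ($k{\left(g \right)} = \frac{g}{-3} = g \left(- \frac{1}{3}\right) = - \frac{g}{3}$)
$w{\left(A,h \right)} = h A^{2}$ ($w{\left(A,h \right)} = A A h - 0 = A^{2} h + 0 = h A^{2} + 0 = h A^{2}$)
$\left(\left(-3\right) 8 + w{\left(8,-5 \right)}\right)^{2} = \left(\left(-3\right) 8 - 5 \cdot 8^{2}\right)^{2} = \left(-24 - 320\right)^{2} = \left(-344\right)^{2} = 118336$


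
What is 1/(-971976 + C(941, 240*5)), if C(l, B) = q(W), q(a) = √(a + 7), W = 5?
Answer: -80998/78728112047 - √3/472368672282 ≈ -1.0288e-6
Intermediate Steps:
q(a) = √(7 + a)
C(l, B) = 2*√3 (C(l, B) = √(7 + 5) = √12 = 2*√3)
1/(-971976 + C(941, 240*5)) = 1/(-971976 + 2*√3)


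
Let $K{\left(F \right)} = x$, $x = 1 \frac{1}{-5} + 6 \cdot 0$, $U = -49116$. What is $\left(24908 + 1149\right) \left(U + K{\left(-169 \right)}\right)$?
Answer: $- \frac{6399104117}{5} \approx -1.2798 \cdot 10^{9}$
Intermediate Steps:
$x = - \frac{1}{5}$ ($x = 1 \left(- \frac{1}{5}\right) + 0 = - \frac{1}{5} + 0 = - \frac{1}{5} \approx -0.2$)
$K{\left(F \right)} = - \frac{1}{5}$
$\left(24908 + 1149\right) \left(U + K{\left(-169 \right)}\right) = \left(24908 + 1149\right) \left(-49116 - \frac{1}{5}\right) = 26057 \left(- \frac{245581}{5}\right) = - \frac{6399104117}{5}$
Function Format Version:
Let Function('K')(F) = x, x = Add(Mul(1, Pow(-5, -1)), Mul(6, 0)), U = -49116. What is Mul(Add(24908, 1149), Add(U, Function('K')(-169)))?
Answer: Rational(-6399104117, 5) ≈ -1.2798e+9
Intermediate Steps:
x = Rational(-1, 5) (x = Add(Mul(1, Rational(-1, 5)), 0) = Add(Rational(-1, 5), 0) = Rational(-1, 5) ≈ -0.20000)
Function('K')(F) = Rational(-1, 5)
Mul(Add(24908, 1149), Add(U, Function('K')(-169))) = Mul(Add(24908, 1149), Add(-49116, Rational(-1, 5))) = Mul(26057, Rational(-245581, 5)) = Rational(-6399104117, 5)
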